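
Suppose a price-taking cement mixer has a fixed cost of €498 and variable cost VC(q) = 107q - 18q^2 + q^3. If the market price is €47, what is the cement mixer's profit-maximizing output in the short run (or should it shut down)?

Strip out fixed cost: VC = 107q - 18q^2 + q^3. Then AVC = 107 - 18q + q^2 and MC = 107 - 36q + 3q^2.
AVC hits its minimum where MC = AVC, at q = 9, giving min AVC = 107 - 18·9 + 9^2 = €26.
Because €47 ≥ €26, revenue can cover variable cost; the firm operates.
Solving P = MC: 60 - 36q + 3q^2 = 0 ⇒ q = 2 or 10. On the upward-sloping branch, q* = 10.
Check: AVC at q = 10 is €27 ≤ P, so revenue covers variable cost.
Profit = P·q − TC = 47·10 − 768 = -€298, a loss, but smaller than the €498 fixed cost the firm would lose by shutting down.

Produce at q = 10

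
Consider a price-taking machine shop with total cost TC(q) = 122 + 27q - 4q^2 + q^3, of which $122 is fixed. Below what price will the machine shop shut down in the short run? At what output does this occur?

$23 per unit, at q = 2

Short-run supply begins at min AVC. From VC = 27q - 4q^2 + q^3, AVC = 27 - 4q + q^2.
dAVC/dq = -4 + 2q = 0 gives q = 2. min AVC = 27 - 4·2 + 2^2 = 23.
For P < $23 the firm produces nothing.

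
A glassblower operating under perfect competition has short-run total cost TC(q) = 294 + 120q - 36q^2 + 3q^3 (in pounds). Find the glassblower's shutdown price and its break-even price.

Shutdown price = £12; break-even price = £57

AVC = 120 - 36q + 3q^2; minimized at q = 6, giving min AVC = £12. That is the shutdown price.
ATC = 294/q + 120 - 36q + 3q^2. Setting dATC/dq = −294/q^2 − 36 + 6q = 0 gives q = 7 (since 6·7^3 − 36·7^2 = 294).
min ATC = 294/7 + 120 − 36·7 + 3·7^2 = £57. That is the break-even price.
For £12 ≤ P < £57 the firm produces at a loss; below £12 it shuts down.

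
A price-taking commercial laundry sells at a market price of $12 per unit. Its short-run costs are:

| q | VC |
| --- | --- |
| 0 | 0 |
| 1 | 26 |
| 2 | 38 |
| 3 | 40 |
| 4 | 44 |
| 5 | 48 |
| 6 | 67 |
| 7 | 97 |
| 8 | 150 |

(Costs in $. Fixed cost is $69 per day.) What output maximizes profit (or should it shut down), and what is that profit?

q = 5; profit = -$57

Tabulate TR − TC: q=0: -69; q=1: -83; q=2: -83; q=3: -73; q=4: -65; q=5: -57; q=6: -64; q=7: -82; q=8: -123.
Profit is maximized at q = 5. AVC there is 48/5 = $9.60 ≤ P, so producing beats shutting down (which would give -$69).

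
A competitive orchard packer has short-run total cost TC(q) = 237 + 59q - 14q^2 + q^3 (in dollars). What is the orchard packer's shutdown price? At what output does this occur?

The firm shuts down when price falls below the minimum of average variable cost. AVC = VC/q = 59 - 14q + q^2.
dAVC/dq = -14 + 2q = 0 gives q = 7. min AVC = 59 - 14·7 + 7^2 = 10.
So the shutdown price is $10.

$10 per unit, at q = 7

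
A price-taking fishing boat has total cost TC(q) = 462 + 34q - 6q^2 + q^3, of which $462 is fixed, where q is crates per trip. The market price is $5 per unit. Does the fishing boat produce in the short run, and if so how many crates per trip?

Shut down

From TC, MC = TC'(q) = 34 - 12q + 3q^2 and AVC = VC/q = 34 - 6q + q^2.
AVC is minimized where dAVC/dq = -6 + 2q = 0, at q = 3; min AVC = 34 - 6·3 + 3^2 = $25.
P = $5 lies below min AVC = $25; no output level covers variable cost.
The firm minimizes its loss by shutting down and losing only its fixed cost of $462.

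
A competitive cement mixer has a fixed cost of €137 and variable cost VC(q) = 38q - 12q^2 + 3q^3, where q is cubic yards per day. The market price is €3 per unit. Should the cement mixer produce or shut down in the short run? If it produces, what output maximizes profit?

Shut down

Strip out fixed cost: VC = 38q - 12q^2 + 3q^3. Then AVC = 38 - 12q + 3q^2 and MC = 38 - 24q + 9q^2.
The AVC parabola has its vertex at q = 12/6 = 2, where AVC = 38 - 12·2 + 3·2^2 = €26.
With P < min AVC (€3 < €26), every unit sold adds to the loss.
Shutting down limits the loss to fixed cost, €137.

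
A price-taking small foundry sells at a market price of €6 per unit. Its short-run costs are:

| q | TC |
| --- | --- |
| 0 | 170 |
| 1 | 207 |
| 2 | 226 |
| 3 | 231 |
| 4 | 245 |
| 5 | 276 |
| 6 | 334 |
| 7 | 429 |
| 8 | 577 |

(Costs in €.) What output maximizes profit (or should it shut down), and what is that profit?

q = 0 (shut down); profit = -€170

Tabulate TR − TC: q=0: -170; q=1: -201; q=2: -214; q=3: -213; q=4: -221; q=5: -246; q=6: -298; q=7: -387; q=8: -529.
Profit is highest at q = 0. Equivalently, the lowest AVC in the table is 75/4 ≈ €18.75 at q = 4, and P = €6 falls below it — price never covers variable cost, so the firm shuts down and loses only its fixed cost.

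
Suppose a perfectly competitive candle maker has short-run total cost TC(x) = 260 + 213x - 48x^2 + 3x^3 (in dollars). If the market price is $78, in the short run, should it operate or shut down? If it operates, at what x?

From TC, MC = TC'(x) = 213 - 96x + 9x^2 and AVC = VC/x = 213 - 48x + 3x^2.
AVC hits its minimum where MC = AVC, at x = 8, giving min AVC = 213 - 48·8 + 3·8^2 = $21.
P = $78 exceeds min AVC = $21, so the firm stays open.
P = MC gives 135 - 96x + 9x^2 = 0, with roots 5/3 and 9. Take the larger (rising MC): x* = 9.
Check: AVC at x = 9 is $24 ≤ P, so revenue covers variable cost.
Profit = P·x − TC = 78·9 − 476 = $226.

Produce at x = 9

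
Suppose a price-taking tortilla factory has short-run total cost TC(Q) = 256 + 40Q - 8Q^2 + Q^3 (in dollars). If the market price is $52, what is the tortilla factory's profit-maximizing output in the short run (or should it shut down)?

Produce at Q = 6

Variable cost is VC = 40Q - 8Q^2 + Q^3, so AVC = VC/Q = 40 - 8Q + Q^2 and MC = dTC/dQ = 40 - 16Q + 3Q^2.
AVC is minimized where dAVC/dQ = -8 + 2Q = 0, at Q = 4; min AVC = 40 - 8·4 + 4^2 = $24.
Since P = $52 ≥ min AVC = $24, price covers variable cost and the firm should produce.
P = MC gives -12 - 16Q + 3Q^2 = 0, with roots -2/3 and 6. Take the larger (rising MC): Q* = 6.
Check: AVC at Q = 6 is $28 ≤ P, so revenue covers variable cost.
Profit = P·Q − TC = 52·6 − 424 = -$112, a loss, but smaller than the $256 fixed cost the firm would lose by shutting down.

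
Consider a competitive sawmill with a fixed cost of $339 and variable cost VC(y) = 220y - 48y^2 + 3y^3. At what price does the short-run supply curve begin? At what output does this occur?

Short-run supply begins at min AVC. From VC = 220y - 48y^2 + 3y^3, AVC = 220 - 48y + 3y^2.
At the minimum of AVC, MC = AVC. MC = 220 - 96y + 9y^2; setting MC = AVC gives 6y^2 - 48y = 0, so y = 8. min AVC = 28.
So the shutdown price is $28.

$28 per unit, at y = 8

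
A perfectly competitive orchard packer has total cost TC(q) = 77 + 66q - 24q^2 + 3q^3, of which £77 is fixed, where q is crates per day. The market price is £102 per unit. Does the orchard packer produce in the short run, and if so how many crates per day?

From TC, MC = TC'(q) = 66 - 48q + 9q^2 and AVC = VC/q = 66 - 24q + 3q^2.
AVC is minimized where dAVC/dq = -24 + 6q = 0, at q = 4; min AVC = 66 - 24·4 + 3·4^2 = £18.
Because £102 ≥ £18, revenue can cover variable cost; the firm operates.
P = MC gives -36 - 48q + 9q^2 = 0, with roots -2/3 and 6. Take the larger (rising MC): q* = 6.
Check: AVC at q = 6 is £30 ≤ P, so revenue covers variable cost.
Profit = P·q − TC = 102·6 − 257 = £355.

Produce at q = 6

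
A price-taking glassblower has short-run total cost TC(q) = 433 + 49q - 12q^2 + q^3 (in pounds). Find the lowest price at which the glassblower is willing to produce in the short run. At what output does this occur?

£13 per unit, at q = 6

The shutdown price is the minimum of AVC. VC = 49q - 12q^2 + q^3, so AVC = 49 - 12q + q^2.
dAVC/dq = -12 + 2q = 0 gives q = 6. min AVC = 49 - 12·6 + 6^2 = 13.
For P < £13 the firm produces nothing.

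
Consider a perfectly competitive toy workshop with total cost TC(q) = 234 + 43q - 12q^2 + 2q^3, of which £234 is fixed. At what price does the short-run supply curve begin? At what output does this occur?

£25 per unit, at q = 3

The firm shuts down when price falls below the minimum of average variable cost. AVC = VC/q = 43 - 12q + 2q^2.
dAVC/dq = -12 + 4q = 0 gives q = 3. min AVC = 43 - 12·3 + 2·3^2 = 25.
For P < £25 the firm produces nothing.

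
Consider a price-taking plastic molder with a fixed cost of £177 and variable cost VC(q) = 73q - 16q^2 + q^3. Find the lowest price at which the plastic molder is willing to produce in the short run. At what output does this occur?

£9 per unit, at q = 8

The firm shuts down when price falls below the minimum of average variable cost. AVC = VC/q = 73 - 16q + q^2.
dAVC/dq = -16 + 2q = 0 gives q = 8. min AVC = 73 - 16·8 + 8^2 = 9.
The firm shuts down for any P below £9.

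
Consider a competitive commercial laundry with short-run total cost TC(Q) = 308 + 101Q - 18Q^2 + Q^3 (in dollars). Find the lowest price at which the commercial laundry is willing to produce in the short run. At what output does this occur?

$20 per unit, at Q = 9

Short-run supply begins at min AVC. From VC = 101Q - 18Q^2 + Q^3, AVC = 101 - 18Q + Q^2.
dAVC/dQ = -18 + 2Q = 0 gives Q = 9. min AVC = 101 - 18·9 + 9^2 = 20.
For P < $20 the firm produces nothing.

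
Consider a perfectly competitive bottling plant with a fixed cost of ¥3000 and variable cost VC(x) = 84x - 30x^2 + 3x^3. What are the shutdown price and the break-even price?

Shutdown price = min AVC. AVC = 84 - 30x + 3x^2, with vertex at x = 5 and minimum ¥9.
ATC = 3000/x + 84 - 30x + 3x^2. Setting dATC/dx = −3000/x^2 − 30 + 6x = 0 gives x = 10 (since 6·10^3 − 30·10^2 = 3000).
min ATC = 3000/10 + 84 − 30·10 + 3·10^2 = ¥384. That is the break-even price.
For ¥9 ≤ P < ¥384 the firm produces at a loss; below ¥9 it shuts down.

Shutdown price = ¥9; break-even price = ¥384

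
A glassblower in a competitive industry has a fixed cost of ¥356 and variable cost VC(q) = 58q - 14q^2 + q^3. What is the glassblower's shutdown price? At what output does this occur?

¥9 per unit, at q = 7

The shutdown price is the minimum of AVC. VC = 58q - 14q^2 + q^3, so AVC = 58 - 14q + q^2.
At the minimum of AVC, MC = AVC. MC = 58 - 28q + 3q^2; setting MC = AVC gives 2q^2 - 14q = 0, so q = 7. min AVC = 9.
For P < ¥9 the firm produces nothing.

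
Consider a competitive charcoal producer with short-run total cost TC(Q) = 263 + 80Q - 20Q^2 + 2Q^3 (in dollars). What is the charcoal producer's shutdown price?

The shutdown price is the minimum of AVC. VC = 80Q - 20Q^2 + 2Q^3, so AVC = 80 - 20Q + 2Q^2.
dAVC/dQ = -20 + 4Q = 0 gives Q = 5. min AVC = 80 - 20·5 + 2·5^2 = 30.
For P < $30 the firm produces nothing.

$30 per unit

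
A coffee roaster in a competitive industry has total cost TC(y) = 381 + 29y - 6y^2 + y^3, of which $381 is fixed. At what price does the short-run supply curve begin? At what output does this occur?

$20 per unit, at y = 3

The shutdown price is the minimum of AVC. VC = 29y - 6y^2 + y^3, so AVC = 29 - 6y + y^2.
At the minimum of AVC, MC = AVC. MC = 29 - 12y + 3y^2; setting MC = AVC gives 2y^2 - 6y = 0, so y = 3. min AVC = 20.
The firm shuts down for any P below $20.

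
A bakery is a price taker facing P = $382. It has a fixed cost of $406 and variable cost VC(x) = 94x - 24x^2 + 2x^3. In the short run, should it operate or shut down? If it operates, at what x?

Produce at x = 12

Variable cost is VC = 94x - 24x^2 + 2x^3, so AVC = VC/x = 94 - 24x + 2x^2 and MC = dTC/dx = 94 - 48x + 6x^2.
AVC hits its minimum where MC = AVC, at x = 6, giving min AVC = 94 - 24·6 + 2·6^2 = $22.
Because $382 ≥ $22, revenue can cover variable cost; the firm operates.
Set P = MC: 382 = 94 - 48x + 6x^2 → -288 - 48x + 6x^2 = 0. The roots are x = -4 and x = 12; the profit-maximizing output is on the rising part of MC, so x* = 12.
Check: AVC at x = 12 is $94 ≤ P, so revenue covers variable cost.
Profit = P·x − TC = 382·12 − 1534 = $3050.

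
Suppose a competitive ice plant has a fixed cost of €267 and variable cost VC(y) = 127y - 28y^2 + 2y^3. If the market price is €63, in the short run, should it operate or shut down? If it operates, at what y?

Strip out fixed cost: VC = 127y - 28y^2 + 2y^3. Then AVC = 127 - 28y + 2y^2 and MC = 127 - 56y + 6y^2.
The AVC parabola has its vertex at y = 28/4 = 7, where AVC = 127 - 28·7 + 2·7^2 = €29.
Because €63 ≥ €29, revenue can cover variable cost; the firm operates.
Solving P = MC: 64 - 56y + 6y^2 = 0 ⇒ y = 4/3 or 8. On the upward-sloping branch, y* = 8.
Check: AVC at y = 8 is €31 ≤ P, so revenue covers variable cost.
Profit = P·y − TC = 63·8 − 515 = -€11, a loss, but smaller than the €267 fixed cost the firm would lose by shutting down.

Produce at y = 8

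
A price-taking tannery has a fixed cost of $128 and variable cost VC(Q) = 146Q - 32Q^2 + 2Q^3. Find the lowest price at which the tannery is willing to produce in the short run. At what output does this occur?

$18 per unit, at Q = 8

The firm shuts down when price falls below the minimum of average variable cost. AVC = VC/Q = 146 - 32Q + 2Q^2.
dAVC/dQ = -32 + 4Q = 0 gives Q = 8. min AVC = 146 - 32·8 + 2·8^2 = 18.
For P < $18 the firm produces nothing.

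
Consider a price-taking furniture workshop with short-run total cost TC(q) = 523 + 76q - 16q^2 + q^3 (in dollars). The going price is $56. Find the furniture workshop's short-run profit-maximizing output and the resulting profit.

Profit = -$123 at q = 10

AVC = 76 - 16q + q^2 has its minimum $12 at q = 8; price $56 clears that bar, so the firm operates.
MC = 76 - 32q + 3q^2. Setting P = MC and taking the root on the rising branch gives q* = 10.
TR = 56·10 = 560. TC = 523 + 160 = 683. Profit = 560 − 683 = -$123.
By producing, the firm covers all variable cost plus $400 of fixed cost; shutting down would lose the full $523.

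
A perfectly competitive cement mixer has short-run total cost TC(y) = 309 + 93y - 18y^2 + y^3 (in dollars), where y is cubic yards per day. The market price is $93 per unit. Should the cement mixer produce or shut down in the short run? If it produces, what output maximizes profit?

From TC, MC = TC'(y) = 93 - 36y + 3y^2 and AVC = VC/y = 93 - 18y + y^2.
AVC is minimized where dAVC/dy = -18 + 2y = 0, at y = 9; min AVC = 93 - 18·9 + 9^2 = $12.
Because $93 ≥ $12, revenue can cover variable cost; the firm operates.
Solving P = MC: -36y + 3y^2 = 0 ⇒ y = 0 or 12. On the upward-sloping branch, y* = 12.
Check: AVC at y = 12 is $21 ≤ P, so revenue covers variable cost.
Profit = P·y − TC = 93·12 − 561 = $555.

Produce at y = 12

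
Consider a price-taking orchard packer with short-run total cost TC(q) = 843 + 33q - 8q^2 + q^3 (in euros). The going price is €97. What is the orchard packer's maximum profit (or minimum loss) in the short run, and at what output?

AVC = 33 - 8q + q^2; min AVC = €17 at q = 4. Since P = €97 ≥ min AVC, the firm produces.
With MC = 33 - 16q + 3q^2, P = MC on the upward-sloping part at q* = 8.
TR = 97·8 = 776. TC = 843 + 264 = 1107. Profit = 776 − 1107 = -€331.
Shutting down would mean losing the fixed cost of €843, so operating at a loss of €331 is better by €512.

Profit = -€331 at q = 8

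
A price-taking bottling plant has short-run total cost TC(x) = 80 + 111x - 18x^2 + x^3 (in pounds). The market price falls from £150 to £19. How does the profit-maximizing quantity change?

MC = 111 - 36x + 3x^2; the shutdown threshold is min AVC = £30 (at x = 9).
With P = £150 above the shutdown price, P = MC gives x = 13.
At P = £19 < min AVC = £30, price no longer covers variable cost at any output, so the firm shuts down: x = 0.

Output falls from 13 to 0 (the firm shuts down)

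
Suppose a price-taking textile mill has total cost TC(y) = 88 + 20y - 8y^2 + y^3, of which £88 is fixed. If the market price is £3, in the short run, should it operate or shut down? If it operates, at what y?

Shut down

Variable cost is VC = 20y - 8y^2 + y^3, so AVC = VC/y = 20 - 8y + y^2 and MC = dTC/dy = 20 - 16y + 3y^2.
AVC is minimized where dAVC/dy = -8 + 2y = 0, at y = 4; min AVC = 20 - 8·4 + 4^2 = £4.
With P < min AVC (£3 < £4), every unit sold adds to the loss.
Shutting down limits the loss to fixed cost, £88.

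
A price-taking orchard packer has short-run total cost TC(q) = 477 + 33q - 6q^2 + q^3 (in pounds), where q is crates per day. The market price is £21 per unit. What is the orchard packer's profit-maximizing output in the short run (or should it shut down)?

Shut down

Strip out fixed cost: VC = 33q - 6q^2 + q^3. Then AVC = 33 - 6q + q^2 and MC = 33 - 12q + 3q^2.
AVC hits its minimum where MC = AVC, at q = 3, giving min AVC = 33 - 6·3 + 3^2 = £24.
Since P = £21 < min AVC = £24, price fails to cover variable cost at any output.
Shutting down limits the loss to fixed cost, £477.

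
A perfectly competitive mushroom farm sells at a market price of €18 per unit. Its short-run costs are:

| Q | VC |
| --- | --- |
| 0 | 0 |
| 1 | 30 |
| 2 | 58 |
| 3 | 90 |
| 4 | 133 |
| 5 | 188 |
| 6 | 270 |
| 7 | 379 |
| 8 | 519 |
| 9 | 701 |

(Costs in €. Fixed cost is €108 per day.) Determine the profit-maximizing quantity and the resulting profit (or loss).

Q = 0 (shut down); profit = -€108

Profit at each row (π = 18Q − TC): Q=0: -108; Q=1: -120; Q=2: -130; Q=3: -144; Q=4: -169; Q=5: -206; Q=6: -270; Q=7: -361; Q=8: -483; Q=9: -647.
Profit is highest at Q = 0. Equivalently, the lowest AVC in the table is 58/2 ≈ €29 at Q = 2, and P = €18 falls below it — price never covers variable cost, so the firm shuts down and loses only its fixed cost.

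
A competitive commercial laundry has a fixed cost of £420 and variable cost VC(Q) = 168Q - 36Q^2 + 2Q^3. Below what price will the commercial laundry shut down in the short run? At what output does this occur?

£6 per unit, at Q = 9

The shutdown price is the minimum of AVC. VC = 168Q - 36Q^2 + 2Q^3, so AVC = 168 - 36Q + 2Q^2.
At the minimum of AVC, MC = AVC. MC = 168 - 72Q + 6Q^2; setting MC = AVC gives 4Q^2 - 36Q = 0, so Q = 9. min AVC = 6.
So the shutdown price is £6.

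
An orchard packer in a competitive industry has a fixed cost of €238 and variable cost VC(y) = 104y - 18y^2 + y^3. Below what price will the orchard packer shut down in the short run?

€23 per unit

The shutdown price is the minimum of AVC. VC = 104y - 18y^2 + y^3, so AVC = 104 - 18y + y^2.
dAVC/dy = -18 + 2y = 0 gives y = 9. min AVC = 104 - 18·9 + 9^2 = 23.
So the shutdown price is €23.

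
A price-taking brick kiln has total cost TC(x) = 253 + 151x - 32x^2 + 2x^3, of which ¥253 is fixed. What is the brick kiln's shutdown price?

¥23 per unit

The firm shuts down when price falls below the minimum of average variable cost. AVC = VC/x = 151 - 32x + 2x^2.
dAVC/dx = -32 + 4x = 0 gives x = 8. min AVC = 151 - 32·8 + 2·8^2 = 23.
So the shutdown price is ¥23.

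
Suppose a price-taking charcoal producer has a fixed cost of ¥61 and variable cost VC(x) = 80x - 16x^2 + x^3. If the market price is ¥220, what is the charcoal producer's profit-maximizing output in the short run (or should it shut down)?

Strip out fixed cost: VC = 80x - 16x^2 + x^3. Then AVC = 80 - 16x + x^2 and MC = 80 - 32x + 3x^2.
AVC is minimized where dAVC/dx = -16 + 2x = 0, at x = 8; min AVC = 80 - 16·8 + 8^2 = ¥16.
Because ¥220 ≥ ¥16, revenue can cover variable cost; the firm operates.
Solving P = MC: -140 - 32x + 3x^2 = 0 ⇒ x = -10/3 or 14. On the upward-sloping branch, x* = 14.
Check: AVC at x = 14 is ¥52 ≤ P, so revenue covers variable cost.
Profit = P·x − TC = 220·14 − 789 = ¥2291.

Produce at x = 14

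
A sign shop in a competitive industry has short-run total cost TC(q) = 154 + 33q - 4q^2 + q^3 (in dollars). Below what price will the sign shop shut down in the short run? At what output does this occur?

The shutdown price is the minimum of AVC. VC = 33q - 4q^2 + q^3, so AVC = 33 - 4q + q^2.
dAVC/dq = -4 + 2q = 0 gives q = 2. min AVC = 33 - 4·2 + 2^2 = 29.
The firm shuts down for any P below $29.

$29 per unit, at q = 2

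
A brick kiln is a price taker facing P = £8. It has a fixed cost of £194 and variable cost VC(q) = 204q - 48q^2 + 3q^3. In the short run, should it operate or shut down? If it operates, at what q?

Variable cost is VC = 204q - 48q^2 + 3q^3, so AVC = VC/q = 204 - 48q + 3q^2 and MC = dTC/dq = 204 - 96q + 9q^2.
AVC is minimized where dAVC/dq = -48 + 6q = 0, at q = 8; min AVC = 204 - 48·8 + 3·8^2 = £12.
With P < min AVC (£8 < £12), every unit sold adds to the loss.
The firm minimizes its loss by shutting down and losing only its fixed cost of £194.

Shut down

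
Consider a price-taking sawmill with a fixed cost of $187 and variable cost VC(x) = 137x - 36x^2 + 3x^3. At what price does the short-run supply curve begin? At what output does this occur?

$29 per unit, at x = 6

The firm shuts down when price falls below the minimum of average variable cost. AVC = VC/x = 137 - 36x + 3x^2.
At the minimum of AVC, MC = AVC. MC = 137 - 72x + 9x^2; setting MC = AVC gives 6x^2 - 36x = 0, so x = 6. min AVC = 29.
For P < $29 the firm produces nothing.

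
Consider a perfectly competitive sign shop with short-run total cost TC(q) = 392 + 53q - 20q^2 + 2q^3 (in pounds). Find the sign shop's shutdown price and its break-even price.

Shutdown price = min AVC. AVC = 53 - 20q + 2q^2, with vertex at q = 5 and minimum £3.
ATC = 392/q + 53 - 20q + 2q^2. Setting dATC/dq = −392/q^2 − 20 + 4q = 0 gives q = 7 (since 4·7^3 − 20·7^2 = 392).
min ATC = 392/7 + 53 − 20·7 + 2·7^2 = £67. That is the break-even price.
For £3 ≤ P < £67 the firm produces at a loss; below £3 it shuts down.

Shutdown price = £3; break-even price = £67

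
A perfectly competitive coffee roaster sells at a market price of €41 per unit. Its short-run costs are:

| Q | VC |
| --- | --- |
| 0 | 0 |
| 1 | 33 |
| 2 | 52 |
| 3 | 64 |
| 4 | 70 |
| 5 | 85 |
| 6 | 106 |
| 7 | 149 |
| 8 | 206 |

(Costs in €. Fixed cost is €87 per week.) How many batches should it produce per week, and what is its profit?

Q = 6; profit = €53

Compute π = P·Q − TC at each output: Q=0: -87; Q=1: -79; Q=2: -57; Q=3: -28; Q=4: 7; Q=5: 33; Q=6: 53; Q=7: 51; Q=8: 35.
Profit is maximized at Q = 6. AVC there is 106/6 = €17.67 ≤ P, so producing beats shutting down (which would give -€87).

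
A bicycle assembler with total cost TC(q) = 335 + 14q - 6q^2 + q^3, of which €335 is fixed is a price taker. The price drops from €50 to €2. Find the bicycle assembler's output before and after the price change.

AVC = 14 - 6q + q^2, minimized at q = 3 where min AVC = €5. MC = 14 - 12q + 3q^2.
With P = €50 above the shutdown price, P = MC gives q = 6.
At P = €2 < min AVC = €5, price no longer covers variable cost at any output, so the firm shuts down: q = 0.

Output falls from 6 to 0 (the firm shuts down)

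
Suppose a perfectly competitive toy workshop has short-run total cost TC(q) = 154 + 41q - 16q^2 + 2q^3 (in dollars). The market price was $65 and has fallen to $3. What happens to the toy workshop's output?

Output falls from 6 to 0 (the firm shuts down)

AVC = 41 - 16q + 2q^2, minimized at q = 4 where min AVC = $9. MC = 41 - 32q + 6q^2.
At P = $65 ≥ min AVC, set P = MC on the rising branch: q = 6.
At P = $3 < min AVC = $9, price no longer covers variable cost at any output, so the firm shuts down: q = 0.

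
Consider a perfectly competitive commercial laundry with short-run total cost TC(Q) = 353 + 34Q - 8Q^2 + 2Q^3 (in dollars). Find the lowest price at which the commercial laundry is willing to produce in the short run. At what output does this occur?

The firm shuts down when price falls below the minimum of average variable cost. AVC = VC/Q = 34 - 8Q + 2Q^2.
dAVC/dQ = -8 + 4Q = 0 gives Q = 2. min AVC = 34 - 8·2 + 2·2^2 = 26.
For P < $26 the firm produces nothing.

$26 per unit, at Q = 2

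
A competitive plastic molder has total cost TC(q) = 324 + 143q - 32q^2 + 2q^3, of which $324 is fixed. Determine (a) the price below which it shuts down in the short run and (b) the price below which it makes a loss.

Shutdown price = $15; break-even price = $53

AVC = 143 - 32q + 2q^2; minimized at q = 8, giving min AVC = $15. That is the shutdown price.
ATC = 324/q + 143 - 32q + 2q^2. Setting dATC/dq = −324/q^2 − 32 + 4q = 0 gives q = 9 (since 4·9^3 − 32·9^2 = 324).
min ATC = 324/9 + 143 − 32·9 + 2·9^2 = $53. That is the break-even price.
Between these two prices the firm operates at a loss; above $53 it earns a profit.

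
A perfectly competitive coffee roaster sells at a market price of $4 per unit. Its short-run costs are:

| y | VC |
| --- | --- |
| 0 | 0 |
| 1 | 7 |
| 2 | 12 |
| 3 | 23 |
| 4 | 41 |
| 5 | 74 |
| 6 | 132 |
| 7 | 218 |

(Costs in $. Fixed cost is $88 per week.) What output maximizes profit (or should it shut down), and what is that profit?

Compute π = P·y − TC at each output: y=0: -88; y=1: -91; y=2: -92; y=3: -99; y=4: -113; y=5: -142; y=6: -196; y=7: -278.
Profit is highest at y = 0. Equivalently, the lowest AVC in the table is 12/2 ≈ $6 at y = 2, and P = $4 falls below it — price never covers variable cost, so the firm shuts down and loses only its fixed cost.

y = 0 (shut down); profit = -$88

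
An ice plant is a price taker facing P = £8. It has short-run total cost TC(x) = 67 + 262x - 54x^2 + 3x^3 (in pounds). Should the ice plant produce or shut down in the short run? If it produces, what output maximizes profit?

Shut down

From TC, MC = TC'(x) = 262 - 108x + 9x^2 and AVC = VC/x = 262 - 54x + 3x^2.
The AVC parabola has its vertex at x = 54/6 = 9, where AVC = 262 - 54·9 + 3·9^2 = £19.
Since P = £8 < min AVC = £19, price fails to cover variable cost at any output.
Shutting down limits the loss to fixed cost, £67.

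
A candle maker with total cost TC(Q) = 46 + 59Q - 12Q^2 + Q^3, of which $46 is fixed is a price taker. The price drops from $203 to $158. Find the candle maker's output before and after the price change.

Output falls from 12 to 11

AVC = 59 - 12Q + Q^2, minimized at Q = 6 where min AVC = $23. MC = 59 - 24Q + 3Q^2.
At P = $203 ≥ min AVC, set P = MC on the rising branch: Q = 12.
At P = $158 ≥ min AVC, set P = MC: Q = 11. The firm stays open but cuts output.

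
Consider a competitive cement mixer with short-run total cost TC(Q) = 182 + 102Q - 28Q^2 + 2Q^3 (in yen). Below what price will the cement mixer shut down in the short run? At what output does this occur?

The firm shuts down when price falls below the minimum of average variable cost. AVC = VC/Q = 102 - 28Q + 2Q^2.
dAVC/dQ = -28 + 4Q = 0 gives Q = 7. min AVC = 102 - 28·7 + 2·7^2 = 4.
For P < ¥4 the firm produces nothing.

¥4 per unit, at Q = 7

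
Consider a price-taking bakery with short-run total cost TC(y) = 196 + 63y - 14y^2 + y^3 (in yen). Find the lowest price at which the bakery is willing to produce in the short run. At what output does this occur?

Short-run supply begins at min AVC. From VC = 63y - 14y^2 + y^3, AVC = 63 - 14y + y^2.
At the minimum of AVC, MC = AVC. MC = 63 - 28y + 3y^2; setting MC = AVC gives 2y^2 - 14y = 0, so y = 7. min AVC = 14.
So the shutdown price is ¥14.

¥14 per unit, at y = 7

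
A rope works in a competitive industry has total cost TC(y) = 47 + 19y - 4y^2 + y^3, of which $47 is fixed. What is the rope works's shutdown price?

The firm shuts down when price falls below the minimum of average variable cost. AVC = VC/y = 19 - 4y + y^2.
dAVC/dy = -4 + 2y = 0 gives y = 2. min AVC = 19 - 4·2 + 2^2 = 15.
For P < $15 the firm produces nothing.

$15 per unit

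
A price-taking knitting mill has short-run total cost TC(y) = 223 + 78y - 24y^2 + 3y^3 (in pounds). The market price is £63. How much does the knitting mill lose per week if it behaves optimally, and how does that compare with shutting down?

AVC = 78 - 24y + 3y^2 has its minimum £30 at y = 4; price £63 clears that bar, so the firm operates.
MC = 78 - 48y + 9y^2. Setting P = MC and taking the root on the rising branch gives y* = 5.
TR = 63·5 = 315. TC = 223 + 165 = 388. Profit = 315 − 388 = -£73.
That loss of £73 beats the £223 the firm would lose by shutting down; producing recovers £150 of fixed cost.

Profit = -£73 at y = 5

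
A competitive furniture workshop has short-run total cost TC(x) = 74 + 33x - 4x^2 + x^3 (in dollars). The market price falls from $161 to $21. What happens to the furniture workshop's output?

Output falls from 8 to 0 (the firm shuts down)

AVC = 33 - 4x + x^2, minimized at x = 2 where min AVC = $29. MC = 33 - 8x + 3x^2.
With P = $161 above the shutdown price, P = MC gives x = 8.
At P = $21 < min AVC = $29, price no longer covers variable cost at any output, so the firm shuts down: x = 0.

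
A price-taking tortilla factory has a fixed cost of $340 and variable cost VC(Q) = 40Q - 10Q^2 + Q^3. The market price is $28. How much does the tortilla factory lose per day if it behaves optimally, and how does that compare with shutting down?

Profit = -$268 at Q = 6

AVC = 40 - 10Q + Q^2 has its minimum $15 at Q = 5; price $28 clears that bar, so the firm operates.
With MC = 40 - 20Q + 3Q^2, P = MC on the upward-sloping part at Q* = 6.
TR = 28·6 = 168. TC = 340 + 96 = 436. Profit = 168 − 436 = -$268.
That loss of $268 beats the $340 the firm would lose by shutting down; producing recovers $72 of fixed cost.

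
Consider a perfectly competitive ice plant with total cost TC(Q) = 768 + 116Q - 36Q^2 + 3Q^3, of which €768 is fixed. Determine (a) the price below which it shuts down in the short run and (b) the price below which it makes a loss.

AVC = 116 - 36Q + 3Q^2; minimized at Q = 6, giving min AVC = €8. That is the shutdown price.
ATC = 768/Q + 116 - 36Q + 3Q^2. Setting dATC/dQ = −768/Q^2 − 36 + 6Q = 0 gives Q = 8 (since 6·8^3 − 36·8^2 = 768).
min ATC = 768/8 + 116 − 36·8 + 3·8^2 = €116. That is the break-even price.
For €8 ≤ P < €116 the firm produces at a loss; below €8 it shuts down.

Shutdown price = €8; break-even price = €116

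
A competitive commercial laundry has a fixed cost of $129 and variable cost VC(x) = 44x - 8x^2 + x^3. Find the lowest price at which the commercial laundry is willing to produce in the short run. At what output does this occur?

$28 per unit, at x = 4

The firm shuts down when price falls below the minimum of average variable cost. AVC = VC/x = 44 - 8x + x^2.
At the minimum of AVC, MC = AVC. MC = 44 - 16x + 3x^2; setting MC = AVC gives 2x^2 - 8x = 0, so x = 4. min AVC = 28.
The firm shuts down for any P below $28.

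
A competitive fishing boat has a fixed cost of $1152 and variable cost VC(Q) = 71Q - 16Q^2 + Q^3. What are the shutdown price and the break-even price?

Shutdown price = $7; break-even price = $119

AVC = 71 - 16Q + Q^2; minimized at Q = 8, giving min AVC = $7. That is the shutdown price.
ATC = 1152/Q + 71 - 16Q + Q^2. Setting dATC/dQ = −1152/Q^2 − 16 + 2Q = 0 gives Q = 12 (since 2·12^3 − 16·12^2 = 1152).
min ATC = 1152/12 + 71 − 16·12 + 12^2 = $119. That is the break-even price.
Between these two prices the firm operates at a loss; above $119 it earns a profit.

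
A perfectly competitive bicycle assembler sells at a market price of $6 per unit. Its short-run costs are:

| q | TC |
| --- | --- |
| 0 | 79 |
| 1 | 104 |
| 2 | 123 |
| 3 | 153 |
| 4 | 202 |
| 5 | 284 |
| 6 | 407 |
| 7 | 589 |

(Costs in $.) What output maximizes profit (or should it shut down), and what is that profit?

q = 0 (shut down); profit = -$79

Profit at each row (π = 6q − TC): q=0: -79; q=1: -98; q=2: -111; q=3: -135; q=4: -178; q=5: -254; q=6: -371; q=7: -547.
Profit is highest at q = 0. Equivalently, the lowest AVC in the table is 44/2 ≈ $22 at q = 2, and P = $6 falls below it — price never covers variable cost, so the firm shuts down and loses only its fixed cost.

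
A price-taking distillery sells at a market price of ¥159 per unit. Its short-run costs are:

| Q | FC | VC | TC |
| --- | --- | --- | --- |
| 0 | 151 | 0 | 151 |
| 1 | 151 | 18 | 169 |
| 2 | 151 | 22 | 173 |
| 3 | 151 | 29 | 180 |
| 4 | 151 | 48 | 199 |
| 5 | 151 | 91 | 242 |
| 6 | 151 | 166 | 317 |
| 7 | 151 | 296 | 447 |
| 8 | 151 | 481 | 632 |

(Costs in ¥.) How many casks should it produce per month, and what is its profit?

Q = 7; profit = ¥666

Tabulate TR − TC: Q=0: -151; Q=1: -10; Q=2: 145; Q=3: 297; Q=4: 437; Q=5: 553; Q=6: 637; Q=7: 666; Q=8: 640.
Profit is maximized at Q = 7. AVC there is 296/7 = ¥42.29 ≤ P, so producing beats shutting down (which would give -¥151).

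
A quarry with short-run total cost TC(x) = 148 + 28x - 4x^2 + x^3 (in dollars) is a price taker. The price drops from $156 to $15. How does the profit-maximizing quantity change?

Output falls from 8 to 0 (the firm shuts down)

MC = 28 - 8x + 3x^2; the shutdown threshold is min AVC = $24 (at x = 2).
At P = $156 ≥ min AVC, set P = MC on the rising branch: x = 8.
At P = $15 < min AVC = $24, price no longer covers variable cost at any output, so the firm shuts down: x = 0.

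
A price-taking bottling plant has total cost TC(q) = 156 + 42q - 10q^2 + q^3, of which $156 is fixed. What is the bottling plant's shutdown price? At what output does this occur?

$17 per unit, at q = 5

The shutdown price is the minimum of AVC. VC = 42q - 10q^2 + q^3, so AVC = 42 - 10q + q^2.
At the minimum of AVC, MC = AVC. MC = 42 - 20q + 3q^2; setting MC = AVC gives 2q^2 - 10q = 0, so q = 5. min AVC = 17.
So the shutdown price is $17.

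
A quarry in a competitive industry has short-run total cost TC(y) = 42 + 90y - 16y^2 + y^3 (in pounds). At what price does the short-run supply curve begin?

The shutdown price is the minimum of AVC. VC = 90y - 16y^2 + y^3, so AVC = 90 - 16y + y^2.
dAVC/dy = -16 + 2y = 0 gives y = 8. min AVC = 90 - 16·8 + 8^2 = 26.
The firm shuts down for any P below £26.

£26 per unit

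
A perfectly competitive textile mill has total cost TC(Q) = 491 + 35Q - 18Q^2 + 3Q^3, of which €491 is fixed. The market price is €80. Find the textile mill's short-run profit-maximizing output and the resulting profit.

AVC = 35 - 18Q + 3Q^2 has its minimum €8 at Q = 3; price €80 clears that bar, so the firm operates.
With MC = 35 - 36Q + 9Q^2, P = MC on the upward-sloping part at Q* = 5.
TR = 80·5 = 400. TC = 491 + 100 = 591. Profit = 400 − 591 = -€191.
That loss of €191 beats the €491 the firm would lose by shutting down; producing recovers €300 of fixed cost.

Profit = -€191 at Q = 5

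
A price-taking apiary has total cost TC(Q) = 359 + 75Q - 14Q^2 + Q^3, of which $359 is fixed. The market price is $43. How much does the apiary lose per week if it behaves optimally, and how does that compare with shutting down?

AVC = 75 - 14Q + Q^2 has its minimum $26 at Q = 7; price $43 clears that bar, so the firm operates.
MC = 75 - 28Q + 3Q^2. Setting P = MC and taking the root on the rising branch gives Q* = 8.
TR = 43·8 = 344. TC = 359 + 216 = 575. Profit = 344 − 575 = -$231.
Shutting down would mean losing the fixed cost of $359, so operating at a loss of $231 is better by $128.

Profit = -$231 at Q = 8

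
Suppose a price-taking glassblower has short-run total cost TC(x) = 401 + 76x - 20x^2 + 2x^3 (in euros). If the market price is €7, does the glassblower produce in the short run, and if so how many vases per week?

Strip out fixed cost: VC = 76x - 20x^2 + 2x^3. Then AVC = 76 - 20x + 2x^2 and MC = 76 - 40x + 6x^2.
AVC hits its minimum where MC = AVC, at x = 5, giving min AVC = 76 - 20·5 + 2·5^2 = €26.
Since P = €7 < min AVC = €26, price fails to cover variable cost at any output.
The firm minimizes its loss by shutting down and losing only its fixed cost of €401.

Shut down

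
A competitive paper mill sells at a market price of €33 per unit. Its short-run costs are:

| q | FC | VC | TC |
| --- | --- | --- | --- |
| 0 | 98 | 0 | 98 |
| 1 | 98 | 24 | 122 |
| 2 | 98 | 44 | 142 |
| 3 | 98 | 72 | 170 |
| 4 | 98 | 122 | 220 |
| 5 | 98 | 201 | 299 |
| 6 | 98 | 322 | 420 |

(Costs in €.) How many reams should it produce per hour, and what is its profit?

q = 3; profit = -€71

Profit at each row (π = 33q − TC): q=0: -98; q=1: -89; q=2: -76; q=3: -71; q=4: -88; q=5: -134; q=6: -222.
Profit is maximized at q = 3. AVC there is 72/3 = €24 ≤ P, so producing beats shutting down (which would give -€98).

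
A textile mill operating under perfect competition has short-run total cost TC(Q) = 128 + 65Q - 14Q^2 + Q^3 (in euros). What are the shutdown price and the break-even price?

AVC = 65 - 14Q + Q^2; minimized at Q = 7, giving min AVC = €16. That is the shutdown price.
ATC = 128/Q + 65 - 14Q + Q^2. Setting dATC/dQ = −128/Q^2 − 14 + 2Q = 0 gives Q = 8 (since 2·8^3 − 14·8^2 = 128).
min ATC = 128/8 + 65 − 14·8 + 8^2 = €33. That is the break-even price.
For €16 ≤ P < €33 the firm produces at a loss; below €16 it shuts down.

Shutdown price = €16; break-even price = €33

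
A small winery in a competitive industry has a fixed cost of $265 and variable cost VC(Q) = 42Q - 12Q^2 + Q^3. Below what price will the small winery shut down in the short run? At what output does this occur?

$6 per unit, at Q = 6

The shutdown price is the minimum of AVC. VC = 42Q - 12Q^2 + Q^3, so AVC = 42 - 12Q + Q^2.
At the minimum of AVC, MC = AVC. MC = 42 - 24Q + 3Q^2; setting MC = AVC gives 2Q^2 - 12Q = 0, so Q = 6. min AVC = 6.
So the shutdown price is $6.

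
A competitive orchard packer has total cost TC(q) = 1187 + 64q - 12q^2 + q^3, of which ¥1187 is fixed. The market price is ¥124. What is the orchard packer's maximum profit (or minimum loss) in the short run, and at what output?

AVC = 64 - 12q + q^2; min AVC = ¥28 at q = 6. Since P = ¥124 ≥ min AVC, the firm produces.
MC = 64 - 24q + 3q^2. Setting P = MC and taking the root on the rising branch gives q* = 10.
TR = 124·10 = 1240. TC = 1187 + 440 = 1627. Profit = 1240 − 1627 = -¥387.
That loss of ¥387 beats the ¥1187 the firm would lose by shutting down; producing recovers ¥800 of fixed cost.

Profit = -¥387 at q = 10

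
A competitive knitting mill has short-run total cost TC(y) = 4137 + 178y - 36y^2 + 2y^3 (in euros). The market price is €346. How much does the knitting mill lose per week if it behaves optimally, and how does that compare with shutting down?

Profit = -€217 at y = 14

AVC = 178 - 36y + 2y^2 has its minimum €16 at y = 9; price €346 clears that bar, so the firm operates.
MC = 178 - 72y + 6y^2. Setting P = MC and taking the root on the rising branch gives y* = 14.
TR = 346·14 = 4844. TC = 4137 + 924 = 5061. Profit = 4844 − 5061 = -€217.
Shutting down would mean losing the fixed cost of €4137, so operating at a loss of €217 is better by €3920.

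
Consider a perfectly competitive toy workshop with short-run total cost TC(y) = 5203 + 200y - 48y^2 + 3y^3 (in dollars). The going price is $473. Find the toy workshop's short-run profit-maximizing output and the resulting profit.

AVC = 200 - 48y + 3y^2 has its minimum $8 at y = 8; price $473 clears that bar, so the firm operates.
MC = 200 - 96y + 9y^2. Setting P = MC and taking the root on the rising branch gives y* = 13.
TR = 473·13 = 6149. TC = 5203 + 1079 = 6282. Profit = 6149 − 6282 = -$133.
Shutting down would mean losing the fixed cost of $5203, so operating at a loss of $133 is better by $5070.

Profit = -$133 at y = 13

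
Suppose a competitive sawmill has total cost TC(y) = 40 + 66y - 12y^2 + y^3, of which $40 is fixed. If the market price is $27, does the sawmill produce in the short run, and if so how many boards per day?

From TC, MC = TC'(y) = 66 - 24y + 3y^2 and AVC = VC/y = 66 - 12y + y^2.
The AVC parabola has its vertex at y = 12/2 = 6, where AVC = 66 - 12·6 + 6^2 = $30.
With P < min AVC ($27 < $30), every unit sold adds to the loss.
The firm minimizes its loss by shutting down and losing only its fixed cost of $40.

Shut down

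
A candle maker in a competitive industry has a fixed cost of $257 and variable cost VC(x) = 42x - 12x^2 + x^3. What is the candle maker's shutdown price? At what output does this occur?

$6 per unit, at x = 6

The firm shuts down when price falls below the minimum of average variable cost. AVC = VC/x = 42 - 12x + x^2.
At the minimum of AVC, MC = AVC. MC = 42 - 24x + 3x^2; setting MC = AVC gives 2x^2 - 12x = 0, so x = 6. min AVC = 6.
The firm shuts down for any P below $6.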